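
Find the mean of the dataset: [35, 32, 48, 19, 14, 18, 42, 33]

30.125

Step 1: Sum all values: 35 + 32 + 48 + 19 + 14 + 18 + 42 + 33 = 241
Step 2: Count the number of values: n = 8
Step 3: Mean = sum / n = 241 / 8 = 30.125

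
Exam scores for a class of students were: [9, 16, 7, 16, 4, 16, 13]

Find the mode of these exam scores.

16

Step 1: Count the frequency of each value:
  4: appears 1 time(s)
  7: appears 1 time(s)
  9: appears 1 time(s)
  13: appears 1 time(s)
  16: appears 3 time(s)
Step 2: The value 16 appears most frequently (3 times).
Step 3: Mode = 16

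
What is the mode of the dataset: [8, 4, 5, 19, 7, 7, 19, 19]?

19

Step 1: Count the frequency of each value:
  4: appears 1 time(s)
  5: appears 1 time(s)
  7: appears 2 time(s)
  8: appears 1 time(s)
  19: appears 3 time(s)
Step 2: The value 19 appears most frequently (3 times).
Step 3: Mode = 19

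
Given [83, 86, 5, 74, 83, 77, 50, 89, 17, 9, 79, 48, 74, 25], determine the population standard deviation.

29.81

Step 1: Compute the mean: 57.0714
Step 2: Sum of squared deviations from the mean: 12440.9286
Step 3: Population variance = 12440.9286 / 14 = 888.6378
Step 4: Standard deviation = sqrt(888.6378) = 29.81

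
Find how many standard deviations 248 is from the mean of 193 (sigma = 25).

2.2

Step 1: Recall the z-score formula: z = (x - mu) / sigma
Step 2: Substitute values: z = (248 - 193) / 25
Step 3: z = 55 / 25 = 2.2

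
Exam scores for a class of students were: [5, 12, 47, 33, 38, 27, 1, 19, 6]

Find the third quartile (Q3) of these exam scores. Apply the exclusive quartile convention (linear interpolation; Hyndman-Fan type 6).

35.5

Step 1: Sort the data: [1, 5, 6, 12, 19, 27, 33, 38, 47]
Step 2: n = 9
Step 3: Using the exclusive quartile method:
  Q1 = 5.5
  Q2 (median) = 19
  Q3 = 35.5
  IQR = Q3 - Q1 = 35.5 - 5.5 = 30
Step 4: Q3 = 35.5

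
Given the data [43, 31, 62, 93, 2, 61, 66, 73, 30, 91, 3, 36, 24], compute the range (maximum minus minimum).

91

Step 1: Identify the maximum value: max = 93
Step 2: Identify the minimum value: min = 2
Step 3: Range = max - min = 93 - 2 = 91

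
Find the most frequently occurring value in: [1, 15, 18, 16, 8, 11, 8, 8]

8

Step 1: Count the frequency of each value:
  1: appears 1 time(s)
  8: appears 3 time(s)
  11: appears 1 time(s)
  15: appears 1 time(s)
  16: appears 1 time(s)
  18: appears 1 time(s)
Step 2: The value 8 appears most frequently (3 times).
Step 3: Mode = 8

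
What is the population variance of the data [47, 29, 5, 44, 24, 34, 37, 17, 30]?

153.3333

Step 1: Compute the mean: (47 + 29 + 5 + 44 + 24 + 34 + 37 + 17 + 30) / 9 = 29.6667
Step 2: Compute squared deviations from the mean:
  (47 - 29.6667)^2 = 300.4444
  (29 - 29.6667)^2 = 0.4444
  (5 - 29.6667)^2 = 608.4444
  (44 - 29.6667)^2 = 205.4444
  (24 - 29.6667)^2 = 32.1111
  (34 - 29.6667)^2 = 18.7778
  (37 - 29.6667)^2 = 53.7778
  (17 - 29.6667)^2 = 160.4444
  (30 - 29.6667)^2 = 0.1111
Step 3: Sum of squared deviations = 1380
Step 4: Population variance = 1380 / 9 = 153.3333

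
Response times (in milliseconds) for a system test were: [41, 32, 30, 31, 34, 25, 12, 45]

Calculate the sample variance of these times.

100.5

Step 1: Compute the mean: (41 + 32 + 30 + 31 + 34 + 25 + 12 + 45) / 8 = 31.25
Step 2: Compute squared deviations from the mean:
  (41 - 31.25)^2 = 95.0625
  (32 - 31.25)^2 = 0.5625
  (30 - 31.25)^2 = 1.5625
  (31 - 31.25)^2 = 0.0625
  (34 - 31.25)^2 = 7.5625
  (25 - 31.25)^2 = 39.0625
  (12 - 31.25)^2 = 370.5625
  (45 - 31.25)^2 = 189.0625
Step 3: Sum of squared deviations = 703.5
Step 4: Sample variance = 703.5 / 7 = 100.5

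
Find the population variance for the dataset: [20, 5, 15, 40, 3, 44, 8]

236.4898

Step 1: Compute the mean: (20 + 5 + 15 + 40 + 3 + 44 + 8) / 7 = 19.2857
Step 2: Compute squared deviations from the mean:
  (20 - 19.2857)^2 = 0.5102
  (5 - 19.2857)^2 = 204.0816
  (15 - 19.2857)^2 = 18.3673
  (40 - 19.2857)^2 = 429.0816
  (3 - 19.2857)^2 = 265.2245
  (44 - 19.2857)^2 = 610.7959
  (8 - 19.2857)^2 = 127.3673
Step 3: Sum of squared deviations = 1655.4286
Step 4: Population variance = 1655.4286 / 7 = 236.4898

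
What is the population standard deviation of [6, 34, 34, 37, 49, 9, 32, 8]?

15.1116

Step 1: Compute the mean: 26.125
Step 2: Sum of squared deviations from the mean: 1826.875
Step 3: Population variance = 1826.875 / 8 = 228.3594
Step 4: Standard deviation = sqrt(228.3594) = 15.1116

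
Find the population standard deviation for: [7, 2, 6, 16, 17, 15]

5.7373

Step 1: Compute the mean: 10.5
Step 2: Sum of squared deviations from the mean: 197.5
Step 3: Population variance = 197.5 / 6 = 32.9167
Step 4: Standard deviation = sqrt(32.9167) = 5.7373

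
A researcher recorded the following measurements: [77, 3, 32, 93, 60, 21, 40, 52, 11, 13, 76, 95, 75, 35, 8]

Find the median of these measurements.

40

Step 1: Sort the data in ascending order: [3, 8, 11, 13, 21, 32, 35, 40, 52, 60, 75, 76, 77, 93, 95]
Step 2: The number of values is n = 15.
Step 3: Since n is odd, the median is the middle value at position 8: 40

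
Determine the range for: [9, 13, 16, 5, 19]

14

Step 1: Identify the maximum value: max = 19
Step 2: Identify the minimum value: min = 5
Step 3: Range = max - min = 19 - 5 = 14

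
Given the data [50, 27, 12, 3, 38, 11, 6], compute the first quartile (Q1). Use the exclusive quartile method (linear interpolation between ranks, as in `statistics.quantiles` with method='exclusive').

6

Step 1: Sort the data: [3, 6, 11, 12, 27, 38, 50]
Step 2: n = 7
Step 3: Using the exclusive quartile method:
  Q1 = 6
  Q2 (median) = 12
  Q3 = 38
  IQR = Q3 - Q1 = 38 - 6 = 32
Step 4: Q1 = 6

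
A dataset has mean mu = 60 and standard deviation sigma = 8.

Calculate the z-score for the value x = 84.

3

Step 1: Recall the z-score formula: z = (x - mu) / sigma
Step 2: Substitute values: z = (84 - 60) / 8
Step 3: z = 24 / 8 = 3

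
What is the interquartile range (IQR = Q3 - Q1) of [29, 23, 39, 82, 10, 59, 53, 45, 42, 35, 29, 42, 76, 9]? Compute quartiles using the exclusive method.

27

Step 1: Sort the data: [9, 10, 23, 29, 29, 35, 39, 42, 42, 45, 53, 59, 76, 82]
Step 2: n = 14
Step 3: Using the exclusive quartile method:
  Q1 = 27.5
  Q2 (median) = 40.5
  Q3 = 54.5
  IQR = Q3 - Q1 = 54.5 - 27.5 = 27
Step 4: IQR = 27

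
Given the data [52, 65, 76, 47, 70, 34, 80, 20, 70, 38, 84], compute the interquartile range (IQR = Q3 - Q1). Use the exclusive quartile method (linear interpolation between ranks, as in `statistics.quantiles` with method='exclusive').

38

Step 1: Sort the data: [20, 34, 38, 47, 52, 65, 70, 70, 76, 80, 84]
Step 2: n = 11
Step 3: Using the exclusive quartile method:
  Q1 = 38
  Q2 (median) = 65
  Q3 = 76
  IQR = Q3 - Q1 = 76 - 38 = 38
Step 4: IQR = 38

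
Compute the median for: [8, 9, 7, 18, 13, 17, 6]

9

Step 1: Sort the data in ascending order: [6, 7, 8, 9, 13, 17, 18]
Step 2: The number of values is n = 7.
Step 3: Since n is odd, the median is the middle value at position 4: 9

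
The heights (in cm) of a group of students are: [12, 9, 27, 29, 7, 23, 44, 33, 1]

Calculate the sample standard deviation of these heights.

14.1254

Step 1: Compute the mean: 20.5556
Step 2: Sum of squared deviations from the mean: 1596.2222
Step 3: Sample variance = 1596.2222 / 8 = 199.5278
Step 4: Standard deviation = sqrt(199.5278) = 14.1254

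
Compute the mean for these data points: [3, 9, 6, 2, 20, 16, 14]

10

Step 1: Sum all values: 3 + 9 + 6 + 2 + 20 + 16 + 14 = 70
Step 2: Count the number of values: n = 7
Step 3: Mean = sum / n = 70 / 7 = 10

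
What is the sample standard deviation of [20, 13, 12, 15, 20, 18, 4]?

5.6526

Step 1: Compute the mean: 14.5714
Step 2: Sum of squared deviations from the mean: 191.7143
Step 3: Sample variance = 191.7143 / 6 = 31.9524
Step 4: Standard deviation = sqrt(31.9524) = 5.6526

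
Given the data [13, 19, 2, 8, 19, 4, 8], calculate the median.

8

Step 1: Sort the data in ascending order: [2, 4, 8, 8, 13, 19, 19]
Step 2: The number of values is n = 7.
Step 3: Since n is odd, the median is the middle value at position 4: 8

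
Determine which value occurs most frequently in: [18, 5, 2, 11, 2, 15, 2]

2

Step 1: Count the frequency of each value:
  2: appears 3 time(s)
  5: appears 1 time(s)
  11: appears 1 time(s)
  15: appears 1 time(s)
  18: appears 1 time(s)
Step 2: The value 2 appears most frequently (3 times).
Step 3: Mode = 2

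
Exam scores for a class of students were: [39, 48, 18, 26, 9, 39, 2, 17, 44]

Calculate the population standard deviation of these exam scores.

15.452

Step 1: Compute the mean: 26.8889
Step 2: Sum of squared deviations from the mean: 2148.8889
Step 3: Population variance = 2148.8889 / 9 = 238.7654
Step 4: Standard deviation = sqrt(238.7654) = 15.452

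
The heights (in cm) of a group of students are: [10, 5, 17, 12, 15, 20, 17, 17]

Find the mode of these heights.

17

Step 1: Count the frequency of each value:
  5: appears 1 time(s)
  10: appears 1 time(s)
  12: appears 1 time(s)
  15: appears 1 time(s)
  17: appears 3 time(s)
  20: appears 1 time(s)
Step 2: The value 17 appears most frequently (3 times).
Step 3: Mode = 17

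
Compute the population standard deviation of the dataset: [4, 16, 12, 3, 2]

5.5714

Step 1: Compute the mean: 7.4
Step 2: Sum of squared deviations from the mean: 155.2
Step 3: Population variance = 155.2 / 5 = 31.04
Step 4: Standard deviation = sqrt(31.04) = 5.5714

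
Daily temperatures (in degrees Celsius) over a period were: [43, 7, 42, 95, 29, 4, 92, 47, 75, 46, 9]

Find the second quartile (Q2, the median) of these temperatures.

43

Step 1: Sort the data: [4, 7, 9, 29, 42, 43, 46, 47, 75, 92, 95]
Step 2: n = 11
Step 3: Q2 is the median. Since n is odd, it is the middle value at position 6: 43
Step 4: Q2 = 43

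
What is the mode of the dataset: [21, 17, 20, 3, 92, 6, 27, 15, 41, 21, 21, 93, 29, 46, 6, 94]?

21

Step 1: Count the frequency of each value:
  3: appears 1 time(s)
  6: appears 2 time(s)
  15: appears 1 time(s)
  17: appears 1 time(s)
  20: appears 1 time(s)
  21: appears 3 time(s)
  27: appears 1 time(s)
  29: appears 1 time(s)
  41: appears 1 time(s)
  46: appears 1 time(s)
  92: appears 1 time(s)
  93: appears 1 time(s)
  94: appears 1 time(s)
Step 2: The value 21 appears most frequently (3 times).
Step 3: Mode = 21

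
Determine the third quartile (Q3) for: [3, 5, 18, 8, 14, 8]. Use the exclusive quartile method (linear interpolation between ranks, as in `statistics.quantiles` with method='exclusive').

15

Step 1: Sort the data: [3, 5, 8, 8, 14, 18]
Step 2: n = 6
Step 3: Using the exclusive quartile method:
  Q1 = 4.5
  Q2 (median) = 8
  Q3 = 15
  IQR = Q3 - Q1 = 15 - 4.5 = 10.5
Step 4: Q3 = 15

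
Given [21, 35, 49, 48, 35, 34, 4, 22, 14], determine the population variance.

202.321

Step 1: Compute the mean: (21 + 35 + 49 + 48 + 35 + 34 + 4 + 22 + 14) / 9 = 29.1111
Step 2: Compute squared deviations from the mean:
  (21 - 29.1111)^2 = 65.7901
  (35 - 29.1111)^2 = 34.679
  (49 - 29.1111)^2 = 395.5679
  (48 - 29.1111)^2 = 356.7901
  (35 - 29.1111)^2 = 34.679
  (34 - 29.1111)^2 = 23.9012
  (4 - 29.1111)^2 = 630.5679
  (22 - 29.1111)^2 = 50.5679
  (14 - 29.1111)^2 = 228.3457
Step 3: Sum of squared deviations = 1820.8889
Step 4: Population variance = 1820.8889 / 9 = 202.321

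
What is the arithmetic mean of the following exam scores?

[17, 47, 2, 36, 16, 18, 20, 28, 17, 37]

23.8

Step 1: Sum all values: 17 + 47 + 2 + 36 + 16 + 18 + 20 + 28 + 17 + 37 = 238
Step 2: Count the number of values: n = 10
Step 3: Mean = sum / n = 238 / 10 = 23.8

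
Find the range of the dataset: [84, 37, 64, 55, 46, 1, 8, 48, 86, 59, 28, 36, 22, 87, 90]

89

Step 1: Identify the maximum value: max = 90
Step 2: Identify the minimum value: min = 1
Step 3: Range = max - min = 90 - 1 = 89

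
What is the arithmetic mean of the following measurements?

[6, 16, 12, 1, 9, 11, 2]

8.1429

Step 1: Sum all values: 6 + 16 + 12 + 1 + 9 + 11 + 2 = 57
Step 2: Count the number of values: n = 7
Step 3: Mean = sum / n = 57 / 7 = 8.1429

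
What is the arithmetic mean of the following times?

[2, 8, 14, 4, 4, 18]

8.3333

Step 1: Sum all values: 2 + 8 + 14 + 4 + 4 + 18 = 50
Step 2: Count the number of values: n = 6
Step 3: Mean = sum / n = 50 / 6 = 8.3333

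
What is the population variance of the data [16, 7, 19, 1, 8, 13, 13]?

31.7143

Step 1: Compute the mean: (16 + 7 + 19 + 1 + 8 + 13 + 13) / 7 = 11
Step 2: Compute squared deviations from the mean:
  (16 - 11)^2 = 25
  (7 - 11)^2 = 16
  (19 - 11)^2 = 64
  (1 - 11)^2 = 100
  (8 - 11)^2 = 9
  (13 - 11)^2 = 4
  (13 - 11)^2 = 4
Step 3: Sum of squared deviations = 222
Step 4: Population variance = 222 / 7 = 31.7143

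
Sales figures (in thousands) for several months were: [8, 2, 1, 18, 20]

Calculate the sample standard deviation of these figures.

8.8431

Step 1: Compute the mean: 9.8
Step 2: Sum of squared deviations from the mean: 312.8
Step 3: Sample variance = 312.8 / 4 = 78.2
Step 4: Standard deviation = sqrt(78.2) = 8.8431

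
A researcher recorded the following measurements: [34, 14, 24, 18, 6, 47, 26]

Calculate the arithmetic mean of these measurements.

24.1429

Step 1: Sum all values: 34 + 14 + 24 + 18 + 6 + 47 + 26 = 169
Step 2: Count the number of values: n = 7
Step 3: Mean = sum / n = 169 / 7 = 24.1429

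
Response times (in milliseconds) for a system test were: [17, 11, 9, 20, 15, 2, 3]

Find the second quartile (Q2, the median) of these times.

11

Step 1: Sort the data: [2, 3, 9, 11, 15, 17, 20]
Step 2: n = 7
Step 3: Q2 is the median. Since n is odd, it is the middle value at position 4: 11
Step 4: Q2 = 11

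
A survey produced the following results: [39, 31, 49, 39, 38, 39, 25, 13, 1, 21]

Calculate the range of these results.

48

Step 1: Identify the maximum value: max = 49
Step 2: Identify the minimum value: min = 1
Step 3: Range = max - min = 49 - 1 = 48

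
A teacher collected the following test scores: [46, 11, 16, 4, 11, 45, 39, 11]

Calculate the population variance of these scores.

263.8594

Step 1: Compute the mean: (46 + 11 + 16 + 4 + 11 + 45 + 39 + 11) / 8 = 22.875
Step 2: Compute squared deviations from the mean:
  (46 - 22.875)^2 = 534.7656
  (11 - 22.875)^2 = 141.0156
  (16 - 22.875)^2 = 47.2656
  (4 - 22.875)^2 = 356.2656
  (11 - 22.875)^2 = 141.0156
  (45 - 22.875)^2 = 489.5156
  (39 - 22.875)^2 = 260.0156
  (11 - 22.875)^2 = 141.0156
Step 3: Sum of squared deviations = 2110.875
Step 4: Population variance = 2110.875 / 8 = 263.8594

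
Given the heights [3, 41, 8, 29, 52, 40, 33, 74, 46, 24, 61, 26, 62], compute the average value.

38.3846

Step 1: Sum all values: 3 + 41 + 8 + 29 + 52 + 40 + 33 + 74 + 46 + 24 + 61 + 26 + 62 = 499
Step 2: Count the number of values: n = 13
Step 3: Mean = sum / n = 499 / 13 = 38.3846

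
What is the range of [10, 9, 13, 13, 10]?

4

Step 1: Identify the maximum value: max = 13
Step 2: Identify the minimum value: min = 9
Step 3: Range = max - min = 13 - 9 = 4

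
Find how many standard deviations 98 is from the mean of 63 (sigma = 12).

2.9167

Step 1: Recall the z-score formula: z = (x - mu) / sigma
Step 2: Substitute values: z = (98 - 63) / 12
Step 3: z = 35 / 12 = 2.9167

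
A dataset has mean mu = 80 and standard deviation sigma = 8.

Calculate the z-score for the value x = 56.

-3

Step 1: Recall the z-score formula: z = (x - mu) / sigma
Step 2: Substitute values: z = (56 - 80) / 8
Step 3: z = -24 / 8 = -3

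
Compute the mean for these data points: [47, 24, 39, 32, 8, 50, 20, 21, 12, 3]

25.6

Step 1: Sum all values: 47 + 24 + 39 + 32 + 8 + 50 + 20 + 21 + 12 + 3 = 256
Step 2: Count the number of values: n = 10
Step 3: Mean = sum / n = 256 / 10 = 25.6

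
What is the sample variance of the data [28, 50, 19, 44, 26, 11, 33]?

184.4762

Step 1: Compute the mean: (28 + 50 + 19 + 44 + 26 + 11 + 33) / 7 = 30.1429
Step 2: Compute squared deviations from the mean:
  (28 - 30.1429)^2 = 4.5918
  (50 - 30.1429)^2 = 394.3061
  (19 - 30.1429)^2 = 124.1633
  (44 - 30.1429)^2 = 192.0204
  (26 - 30.1429)^2 = 17.1633
  (11 - 30.1429)^2 = 366.449
  (33 - 30.1429)^2 = 8.1633
Step 3: Sum of squared deviations = 1106.8571
Step 4: Sample variance = 1106.8571 / 6 = 184.4762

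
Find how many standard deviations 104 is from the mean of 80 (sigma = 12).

2

Step 1: Recall the z-score formula: z = (x - mu) / sigma
Step 2: Substitute values: z = (104 - 80) / 12
Step 3: z = 24 / 12 = 2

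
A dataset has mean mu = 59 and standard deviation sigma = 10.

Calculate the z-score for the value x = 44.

-1.5

Step 1: Recall the z-score formula: z = (x - mu) / sigma
Step 2: Substitute values: z = (44 - 59) / 10
Step 3: z = -15 / 10 = -1.5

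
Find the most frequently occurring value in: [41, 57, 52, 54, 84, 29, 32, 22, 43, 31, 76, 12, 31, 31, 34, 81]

31

Step 1: Count the frequency of each value:
  12: appears 1 time(s)
  22: appears 1 time(s)
  29: appears 1 time(s)
  31: appears 3 time(s)
  32: appears 1 time(s)
  34: appears 1 time(s)
  41: appears 1 time(s)
  43: appears 1 time(s)
  52: appears 1 time(s)
  54: appears 1 time(s)
  57: appears 1 time(s)
  76: appears 1 time(s)
  81: appears 1 time(s)
  84: appears 1 time(s)
Step 2: The value 31 appears most frequently (3 times).
Step 3: Mode = 31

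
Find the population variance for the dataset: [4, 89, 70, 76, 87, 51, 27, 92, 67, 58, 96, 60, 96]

710.4379

Step 1: Compute the mean: (4 + 89 + 70 + 76 + 87 + 51 + 27 + 92 + 67 + 58 + 96 + 60 + 96) / 13 = 67.1538
Step 2: Compute squared deviations from the mean:
  (4 - 67.1538)^2 = 3988.4083
  (89 - 67.1538)^2 = 477.2544
  (70 - 67.1538)^2 = 8.1006
  (76 - 67.1538)^2 = 78.2544
  (87 - 67.1538)^2 = 393.8698
  (51 - 67.1538)^2 = 260.9467
  (27 - 67.1538)^2 = 1612.3314
  (92 - 67.1538)^2 = 617.3314
  (67 - 67.1538)^2 = 0.0237
  (58 - 67.1538)^2 = 83.7929
  (96 - 67.1538)^2 = 832.1006
  (60 - 67.1538)^2 = 51.1775
  (96 - 67.1538)^2 = 832.1006
Step 3: Sum of squared deviations = 9235.6923
Step 4: Population variance = 9235.6923 / 13 = 710.4379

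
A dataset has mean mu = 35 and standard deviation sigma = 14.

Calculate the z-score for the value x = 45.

0.7143

Step 1: Recall the z-score formula: z = (x - mu) / sigma
Step 2: Substitute values: z = (45 - 35) / 14
Step 3: z = 10 / 14 = 0.7143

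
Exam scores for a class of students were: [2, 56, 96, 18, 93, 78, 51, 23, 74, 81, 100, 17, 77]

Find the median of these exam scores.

74

Step 1: Sort the data in ascending order: [2, 17, 18, 23, 51, 56, 74, 77, 78, 81, 93, 96, 100]
Step 2: The number of values is n = 13.
Step 3: Since n is odd, the median is the middle value at position 7: 74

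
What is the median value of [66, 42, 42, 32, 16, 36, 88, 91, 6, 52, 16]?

42

Step 1: Sort the data in ascending order: [6, 16, 16, 32, 36, 42, 42, 52, 66, 88, 91]
Step 2: The number of values is n = 11.
Step 3: Since n is odd, the median is the middle value at position 6: 42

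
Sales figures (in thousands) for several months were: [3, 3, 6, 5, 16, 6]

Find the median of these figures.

5.5

Step 1: Sort the data in ascending order: [3, 3, 5, 6, 6, 16]
Step 2: The number of values is n = 6.
Step 3: Since n is even, the median is the average of positions 3 and 4:
  Median = (5 + 6) / 2 = 5.5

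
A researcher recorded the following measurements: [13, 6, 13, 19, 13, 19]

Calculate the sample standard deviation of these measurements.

4.8339

Step 1: Compute the mean: 13.8333
Step 2: Sum of squared deviations from the mean: 116.8333
Step 3: Sample variance = 116.8333 / 5 = 23.3667
Step 4: Standard deviation = sqrt(23.3667) = 4.8339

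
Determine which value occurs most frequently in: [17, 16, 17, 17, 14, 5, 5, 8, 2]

17

Step 1: Count the frequency of each value:
  2: appears 1 time(s)
  5: appears 2 time(s)
  8: appears 1 time(s)
  14: appears 1 time(s)
  16: appears 1 time(s)
  17: appears 3 time(s)
Step 2: The value 17 appears most frequently (3 times).
Step 3: Mode = 17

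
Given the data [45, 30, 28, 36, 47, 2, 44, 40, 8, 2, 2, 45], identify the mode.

2

Step 1: Count the frequency of each value:
  2: appears 3 time(s)
  8: appears 1 time(s)
  28: appears 1 time(s)
  30: appears 1 time(s)
  36: appears 1 time(s)
  40: appears 1 time(s)
  44: appears 1 time(s)
  45: appears 2 time(s)
  47: appears 1 time(s)
Step 2: The value 2 appears most frequently (3 times).
Step 3: Mode = 2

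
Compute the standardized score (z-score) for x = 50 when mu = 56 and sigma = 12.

-0.5

Step 1: Recall the z-score formula: z = (x - mu) / sigma
Step 2: Substitute values: z = (50 - 56) / 12
Step 3: z = -6 / 12 = -0.5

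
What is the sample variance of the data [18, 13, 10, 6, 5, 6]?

25.8667

Step 1: Compute the mean: (18 + 13 + 10 + 6 + 5 + 6) / 6 = 9.6667
Step 2: Compute squared deviations from the mean:
  (18 - 9.6667)^2 = 69.4444
  (13 - 9.6667)^2 = 11.1111
  (10 - 9.6667)^2 = 0.1111
  (6 - 9.6667)^2 = 13.4444
  (5 - 9.6667)^2 = 21.7778
  (6 - 9.6667)^2 = 13.4444
Step 3: Sum of squared deviations = 129.3333
Step 4: Sample variance = 129.3333 / 5 = 25.8667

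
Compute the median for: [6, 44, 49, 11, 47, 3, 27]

27

Step 1: Sort the data in ascending order: [3, 6, 11, 27, 44, 47, 49]
Step 2: The number of values is n = 7.
Step 3: Since n is odd, the median is the middle value at position 4: 27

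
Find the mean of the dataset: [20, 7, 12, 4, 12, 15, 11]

11.5714

Step 1: Sum all values: 20 + 7 + 12 + 4 + 12 + 15 + 11 = 81
Step 2: Count the number of values: n = 7
Step 3: Mean = sum / n = 81 / 7 = 11.5714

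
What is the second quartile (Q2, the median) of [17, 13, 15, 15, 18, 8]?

15

Step 1: Sort the data: [8, 13, 15, 15, 17, 18]
Step 2: n = 6
Step 3: Q2 is the median. Since n is even, it is the average of the values at positions 3 and 4:
  Q2 = (15 + 15) / 2 = 15
Step 4: Q2 = 15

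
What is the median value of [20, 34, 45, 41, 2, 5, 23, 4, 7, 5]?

13.5

Step 1: Sort the data in ascending order: [2, 4, 5, 5, 7, 20, 23, 34, 41, 45]
Step 2: The number of values is n = 10.
Step 3: Since n is even, the median is the average of positions 5 and 6:
  Median = (7 + 20) / 2 = 13.5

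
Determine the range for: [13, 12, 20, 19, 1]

19

Step 1: Identify the maximum value: max = 20
Step 2: Identify the minimum value: min = 1
Step 3: Range = max - min = 20 - 1 = 19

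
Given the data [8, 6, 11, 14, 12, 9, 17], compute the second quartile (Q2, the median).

11

Step 1: Sort the data: [6, 8, 9, 11, 12, 14, 17]
Step 2: n = 7
Step 3: Q2 is the median. Since n is odd, it is the middle value at position 4: 11
Step 4: Q2 = 11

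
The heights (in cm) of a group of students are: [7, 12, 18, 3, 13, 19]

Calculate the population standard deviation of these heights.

5.6569

Step 1: Compute the mean: 12
Step 2: Sum of squared deviations from the mean: 192
Step 3: Population variance = 192 / 6 = 32
Step 4: Standard deviation = sqrt(32) = 5.6569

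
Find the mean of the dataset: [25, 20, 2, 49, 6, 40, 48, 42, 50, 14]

29.6

Step 1: Sum all values: 25 + 20 + 2 + 49 + 6 + 40 + 48 + 42 + 50 + 14 = 296
Step 2: Count the number of values: n = 10
Step 3: Mean = sum / n = 296 / 10 = 29.6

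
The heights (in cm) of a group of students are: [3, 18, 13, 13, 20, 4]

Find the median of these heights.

13

Step 1: Sort the data in ascending order: [3, 4, 13, 13, 18, 20]
Step 2: The number of values is n = 6.
Step 3: Since n is even, the median is the average of positions 3 and 4:
  Median = (13 + 13) / 2 = 13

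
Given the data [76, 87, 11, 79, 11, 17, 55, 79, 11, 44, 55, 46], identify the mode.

11

Step 1: Count the frequency of each value:
  11: appears 3 time(s)
  17: appears 1 time(s)
  44: appears 1 time(s)
  46: appears 1 time(s)
  55: appears 2 time(s)
  76: appears 1 time(s)
  79: appears 2 time(s)
  87: appears 1 time(s)
Step 2: The value 11 appears most frequently (3 times).
Step 3: Mode = 11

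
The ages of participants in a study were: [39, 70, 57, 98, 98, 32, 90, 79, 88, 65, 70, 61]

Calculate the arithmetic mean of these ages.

70.5833

Step 1: Sum all values: 39 + 70 + 57 + 98 + 98 + 32 + 90 + 79 + 88 + 65 + 70 + 61 = 847
Step 2: Count the number of values: n = 12
Step 3: Mean = sum / n = 847 / 12 = 70.5833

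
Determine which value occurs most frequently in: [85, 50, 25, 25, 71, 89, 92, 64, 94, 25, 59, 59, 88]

25

Step 1: Count the frequency of each value:
  25: appears 3 time(s)
  50: appears 1 time(s)
  59: appears 2 time(s)
  64: appears 1 time(s)
  71: appears 1 time(s)
  85: appears 1 time(s)
  88: appears 1 time(s)
  89: appears 1 time(s)
  92: appears 1 time(s)
  94: appears 1 time(s)
Step 2: The value 25 appears most frequently (3 times).
Step 3: Mode = 25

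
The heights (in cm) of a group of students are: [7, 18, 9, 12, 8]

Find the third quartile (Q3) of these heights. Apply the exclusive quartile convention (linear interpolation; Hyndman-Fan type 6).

15

Step 1: Sort the data: [7, 8, 9, 12, 18]
Step 2: n = 5
Step 3: Using the exclusive quartile method:
  Q1 = 7.5
  Q2 (median) = 9
  Q3 = 15
  IQR = Q3 - Q1 = 15 - 7.5 = 7.5
Step 4: Q3 = 15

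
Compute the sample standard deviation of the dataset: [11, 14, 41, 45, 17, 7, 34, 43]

15.8024

Step 1: Compute the mean: 26.5
Step 2: Sum of squared deviations from the mean: 1748
Step 3: Sample variance = 1748 / 7 = 249.7143
Step 4: Standard deviation = sqrt(249.7143) = 15.8024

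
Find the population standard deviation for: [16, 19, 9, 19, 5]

5.6427

Step 1: Compute the mean: 13.6
Step 2: Sum of squared deviations from the mean: 159.2
Step 3: Population variance = 159.2 / 5 = 31.84
Step 4: Standard deviation = sqrt(31.84) = 5.6427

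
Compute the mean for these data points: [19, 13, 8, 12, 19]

14.2

Step 1: Sum all values: 19 + 13 + 8 + 12 + 19 = 71
Step 2: Count the number of values: n = 5
Step 3: Mean = sum / n = 71 / 5 = 14.2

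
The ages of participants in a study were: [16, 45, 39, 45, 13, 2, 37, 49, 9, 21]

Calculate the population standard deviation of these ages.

16.3536

Step 1: Compute the mean: 27.6
Step 2: Sum of squared deviations from the mean: 2674.4
Step 3: Population variance = 2674.4 / 10 = 267.44
Step 4: Standard deviation = sqrt(267.44) = 16.3536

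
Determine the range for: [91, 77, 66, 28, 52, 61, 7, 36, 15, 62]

84

Step 1: Identify the maximum value: max = 91
Step 2: Identify the minimum value: min = 7
Step 3: Range = max - min = 91 - 7 = 84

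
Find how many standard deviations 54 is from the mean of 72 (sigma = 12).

-1.5

Step 1: Recall the z-score formula: z = (x - mu) / sigma
Step 2: Substitute values: z = (54 - 72) / 12
Step 3: z = -18 / 12 = -1.5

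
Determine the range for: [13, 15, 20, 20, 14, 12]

8

Step 1: Identify the maximum value: max = 20
Step 2: Identify the minimum value: min = 12
Step 3: Range = max - min = 20 - 12 = 8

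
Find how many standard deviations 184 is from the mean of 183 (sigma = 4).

0.25

Step 1: Recall the z-score formula: z = (x - mu) / sigma
Step 2: Substitute values: z = (184 - 183) / 4
Step 3: z = 1 / 4 = 0.25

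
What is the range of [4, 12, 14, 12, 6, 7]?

10

Step 1: Identify the maximum value: max = 14
Step 2: Identify the minimum value: min = 4
Step 3: Range = max - min = 14 - 4 = 10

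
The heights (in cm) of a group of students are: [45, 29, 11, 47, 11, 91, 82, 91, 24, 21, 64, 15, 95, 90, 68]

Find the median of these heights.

47

Step 1: Sort the data in ascending order: [11, 11, 15, 21, 24, 29, 45, 47, 64, 68, 82, 90, 91, 91, 95]
Step 2: The number of values is n = 15.
Step 3: Since n is odd, the median is the middle value at position 8: 47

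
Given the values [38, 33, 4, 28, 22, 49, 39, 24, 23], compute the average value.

28.8889

Step 1: Sum all values: 38 + 33 + 4 + 28 + 22 + 49 + 39 + 24 + 23 = 260
Step 2: Count the number of values: n = 9
Step 3: Mean = sum / n = 260 / 9 = 28.8889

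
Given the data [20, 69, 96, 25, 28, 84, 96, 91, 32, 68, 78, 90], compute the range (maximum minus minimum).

76

Step 1: Identify the maximum value: max = 96
Step 2: Identify the minimum value: min = 20
Step 3: Range = max - min = 96 - 20 = 76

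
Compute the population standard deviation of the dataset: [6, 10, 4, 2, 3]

2.8284

Step 1: Compute the mean: 5
Step 2: Sum of squared deviations from the mean: 40
Step 3: Population variance = 40 / 5 = 8
Step 4: Standard deviation = sqrt(8) = 2.8284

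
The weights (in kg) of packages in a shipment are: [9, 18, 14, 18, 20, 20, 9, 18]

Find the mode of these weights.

18

Step 1: Count the frequency of each value:
  9: appears 2 time(s)
  14: appears 1 time(s)
  18: appears 3 time(s)
  20: appears 2 time(s)
Step 2: The value 18 appears most frequently (3 times).
Step 3: Mode = 18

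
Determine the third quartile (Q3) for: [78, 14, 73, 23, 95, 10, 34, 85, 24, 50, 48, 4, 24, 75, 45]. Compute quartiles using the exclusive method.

75

Step 1: Sort the data: [4, 10, 14, 23, 24, 24, 34, 45, 48, 50, 73, 75, 78, 85, 95]
Step 2: n = 15
Step 3: Using the exclusive quartile method:
  Q1 = 23
  Q2 (median) = 45
  Q3 = 75
  IQR = Q3 - Q1 = 75 - 23 = 52
Step 4: Q3 = 75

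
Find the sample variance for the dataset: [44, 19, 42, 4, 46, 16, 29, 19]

236.5536

Step 1: Compute the mean: (44 + 19 + 42 + 4 + 46 + 16 + 29 + 19) / 8 = 27.375
Step 2: Compute squared deviations from the mean:
  (44 - 27.375)^2 = 276.3906
  (19 - 27.375)^2 = 70.1406
  (42 - 27.375)^2 = 213.8906
  (4 - 27.375)^2 = 546.3906
  (46 - 27.375)^2 = 346.8906
  (16 - 27.375)^2 = 129.3906
  (29 - 27.375)^2 = 2.6406
  (19 - 27.375)^2 = 70.1406
Step 3: Sum of squared deviations = 1655.875
Step 4: Sample variance = 1655.875 / 7 = 236.5536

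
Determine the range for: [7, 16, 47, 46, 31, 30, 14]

40

Step 1: Identify the maximum value: max = 47
Step 2: Identify the minimum value: min = 7
Step 3: Range = max - min = 47 - 7 = 40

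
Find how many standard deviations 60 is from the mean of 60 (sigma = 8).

0

Step 1: Recall the z-score formula: z = (x - mu) / sigma
Step 2: Substitute values: z = (60 - 60) / 8
Step 3: z = 0 / 8 = 0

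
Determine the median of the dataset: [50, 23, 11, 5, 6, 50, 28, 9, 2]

11

Step 1: Sort the data in ascending order: [2, 5, 6, 9, 11, 23, 28, 50, 50]
Step 2: The number of values is n = 9.
Step 3: Since n is odd, the median is the middle value at position 5: 11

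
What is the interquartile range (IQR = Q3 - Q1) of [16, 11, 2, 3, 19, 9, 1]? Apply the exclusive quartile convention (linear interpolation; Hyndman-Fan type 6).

14

Step 1: Sort the data: [1, 2, 3, 9, 11, 16, 19]
Step 2: n = 7
Step 3: Using the exclusive quartile method:
  Q1 = 2
  Q2 (median) = 9
  Q3 = 16
  IQR = Q3 - Q1 = 16 - 2 = 14
Step 4: IQR = 14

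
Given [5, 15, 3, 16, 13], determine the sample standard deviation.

5.9833

Step 1: Compute the mean: 10.4
Step 2: Sum of squared deviations from the mean: 143.2
Step 3: Sample variance = 143.2 / 4 = 35.8
Step 4: Standard deviation = sqrt(35.8) = 5.9833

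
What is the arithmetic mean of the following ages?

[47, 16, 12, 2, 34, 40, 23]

24.8571

Step 1: Sum all values: 47 + 16 + 12 + 2 + 34 + 40 + 23 = 174
Step 2: Count the number of values: n = 7
Step 3: Mean = sum / n = 174 / 7 = 24.8571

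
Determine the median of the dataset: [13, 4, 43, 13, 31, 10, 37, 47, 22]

22

Step 1: Sort the data in ascending order: [4, 10, 13, 13, 22, 31, 37, 43, 47]
Step 2: The number of values is n = 9.
Step 3: Since n is odd, the median is the middle value at position 5: 22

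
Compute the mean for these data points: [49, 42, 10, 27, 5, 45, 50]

32.5714

Step 1: Sum all values: 49 + 42 + 10 + 27 + 5 + 45 + 50 = 228
Step 2: Count the number of values: n = 7
Step 3: Mean = sum / n = 228 / 7 = 32.5714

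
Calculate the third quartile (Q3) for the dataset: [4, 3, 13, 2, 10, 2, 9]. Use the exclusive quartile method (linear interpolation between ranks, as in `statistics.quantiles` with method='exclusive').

10

Step 1: Sort the data: [2, 2, 3, 4, 9, 10, 13]
Step 2: n = 7
Step 3: Using the exclusive quartile method:
  Q1 = 2
  Q2 (median) = 4
  Q3 = 10
  IQR = Q3 - Q1 = 10 - 2 = 8
Step 4: Q3 = 10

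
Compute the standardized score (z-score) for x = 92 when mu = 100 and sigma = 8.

-1

Step 1: Recall the z-score formula: z = (x - mu) / sigma
Step 2: Substitute values: z = (92 - 100) / 8
Step 3: z = -8 / 8 = -1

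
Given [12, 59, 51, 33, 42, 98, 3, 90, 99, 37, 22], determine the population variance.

1031.3223

Step 1: Compute the mean: (12 + 59 + 51 + 33 + 42 + 98 + 3 + 90 + 99 + 37 + 22) / 11 = 49.6364
Step 2: Compute squared deviations from the mean:
  (12 - 49.6364)^2 = 1416.4959
  (59 - 49.6364)^2 = 87.6777
  (51 - 49.6364)^2 = 1.8595
  (33 - 49.6364)^2 = 276.7686
  (42 - 49.6364)^2 = 58.314
  (98 - 49.6364)^2 = 2339.0413
  (3 - 49.6364)^2 = 2174.9504
  (90 - 49.6364)^2 = 1629.2231
  (99 - 49.6364)^2 = 2436.7686
  (37 - 49.6364)^2 = 159.6777
  (22 - 49.6364)^2 = 763.7686
Step 3: Sum of squared deviations = 11344.5455
Step 4: Population variance = 11344.5455 / 11 = 1031.3223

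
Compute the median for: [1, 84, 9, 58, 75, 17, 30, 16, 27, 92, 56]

30

Step 1: Sort the data in ascending order: [1, 9, 16, 17, 27, 30, 56, 58, 75, 84, 92]
Step 2: The number of values is n = 11.
Step 3: Since n is odd, the median is the middle value at position 6: 30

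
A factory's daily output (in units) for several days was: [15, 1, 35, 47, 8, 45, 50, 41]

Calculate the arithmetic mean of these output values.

30.25

Step 1: Sum all values: 15 + 1 + 35 + 47 + 8 + 45 + 50 + 41 = 242
Step 2: Count the number of values: n = 8
Step 3: Mean = sum / n = 242 / 8 = 30.25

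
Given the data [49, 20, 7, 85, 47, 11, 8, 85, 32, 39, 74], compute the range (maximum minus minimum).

78

Step 1: Identify the maximum value: max = 85
Step 2: Identify the minimum value: min = 7
Step 3: Range = max - min = 85 - 7 = 78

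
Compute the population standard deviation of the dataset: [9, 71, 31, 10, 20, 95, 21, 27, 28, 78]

29.0448

Step 1: Compute the mean: 39
Step 2: Sum of squared deviations from the mean: 8436
Step 3: Population variance = 8436 / 10 = 843.6
Step 4: Standard deviation = sqrt(843.6) = 29.0448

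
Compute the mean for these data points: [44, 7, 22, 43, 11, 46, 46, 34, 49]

33.5556

Step 1: Sum all values: 44 + 7 + 22 + 43 + 11 + 46 + 46 + 34 + 49 = 302
Step 2: Count the number of values: n = 9
Step 3: Mean = sum / n = 302 / 9 = 33.5556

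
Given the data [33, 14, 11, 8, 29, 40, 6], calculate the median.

14

Step 1: Sort the data in ascending order: [6, 8, 11, 14, 29, 33, 40]
Step 2: The number of values is n = 7.
Step 3: Since n is odd, the median is the middle value at position 4: 14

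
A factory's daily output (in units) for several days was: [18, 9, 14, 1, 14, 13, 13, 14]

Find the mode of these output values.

14

Step 1: Count the frequency of each value:
  1: appears 1 time(s)
  9: appears 1 time(s)
  13: appears 2 time(s)
  14: appears 3 time(s)
  18: appears 1 time(s)
Step 2: The value 14 appears most frequently (3 times).
Step 3: Mode = 14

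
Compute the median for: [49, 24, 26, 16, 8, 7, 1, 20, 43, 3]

18

Step 1: Sort the data in ascending order: [1, 3, 7, 8, 16, 20, 24, 26, 43, 49]
Step 2: The number of values is n = 10.
Step 3: Since n is even, the median is the average of positions 5 and 6:
  Median = (16 + 20) / 2 = 18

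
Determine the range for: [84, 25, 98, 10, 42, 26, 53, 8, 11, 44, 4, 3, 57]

95

Step 1: Identify the maximum value: max = 98
Step 2: Identify the minimum value: min = 3
Step 3: Range = max - min = 98 - 3 = 95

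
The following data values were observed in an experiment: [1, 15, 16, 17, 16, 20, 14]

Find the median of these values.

16

Step 1: Sort the data in ascending order: [1, 14, 15, 16, 16, 17, 20]
Step 2: The number of values is n = 7.
Step 3: Since n is odd, the median is the middle value at position 4: 16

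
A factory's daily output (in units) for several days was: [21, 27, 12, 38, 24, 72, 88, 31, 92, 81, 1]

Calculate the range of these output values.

91

Step 1: Identify the maximum value: max = 92
Step 2: Identify the minimum value: min = 1
Step 3: Range = max - min = 92 - 1 = 91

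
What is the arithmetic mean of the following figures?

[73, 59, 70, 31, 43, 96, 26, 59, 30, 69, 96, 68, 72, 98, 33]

61.5333

Step 1: Sum all values: 73 + 59 + 70 + 31 + 43 + 96 + 26 + 59 + 30 + 69 + 96 + 68 + 72 + 98 + 33 = 923
Step 2: Count the number of values: n = 15
Step 3: Mean = sum / n = 923 / 15 = 61.5333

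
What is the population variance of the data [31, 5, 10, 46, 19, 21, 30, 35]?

159.7344

Step 1: Compute the mean: (31 + 5 + 10 + 46 + 19 + 21 + 30 + 35) / 8 = 24.625
Step 2: Compute squared deviations from the mean:
  (31 - 24.625)^2 = 40.6406
  (5 - 24.625)^2 = 385.1406
  (10 - 24.625)^2 = 213.8906
  (46 - 24.625)^2 = 456.8906
  (19 - 24.625)^2 = 31.6406
  (21 - 24.625)^2 = 13.1406
  (30 - 24.625)^2 = 28.8906
  (35 - 24.625)^2 = 107.6406
Step 3: Sum of squared deviations = 1277.875
Step 4: Population variance = 1277.875 / 8 = 159.7344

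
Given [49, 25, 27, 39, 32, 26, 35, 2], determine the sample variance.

185.9821

Step 1: Compute the mean: (49 + 25 + 27 + 39 + 32 + 26 + 35 + 2) / 8 = 29.375
Step 2: Compute squared deviations from the mean:
  (49 - 29.375)^2 = 385.1406
  (25 - 29.375)^2 = 19.1406
  (27 - 29.375)^2 = 5.6406
  (39 - 29.375)^2 = 92.6406
  (32 - 29.375)^2 = 6.8906
  (26 - 29.375)^2 = 11.3906
  (35 - 29.375)^2 = 31.6406
  (2 - 29.375)^2 = 749.3906
Step 3: Sum of squared deviations = 1301.875
Step 4: Sample variance = 1301.875 / 7 = 185.9821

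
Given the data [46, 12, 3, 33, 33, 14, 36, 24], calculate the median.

28.5

Step 1: Sort the data in ascending order: [3, 12, 14, 24, 33, 33, 36, 46]
Step 2: The number of values is n = 8.
Step 3: Since n is even, the median is the average of positions 4 and 5:
  Median = (24 + 33) / 2 = 28.5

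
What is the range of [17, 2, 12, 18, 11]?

16

Step 1: Identify the maximum value: max = 18
Step 2: Identify the minimum value: min = 2
Step 3: Range = max - min = 18 - 2 = 16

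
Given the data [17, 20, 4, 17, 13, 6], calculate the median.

15

Step 1: Sort the data in ascending order: [4, 6, 13, 17, 17, 20]
Step 2: The number of values is n = 6.
Step 3: Since n is even, the median is the average of positions 3 and 4:
  Median = (13 + 17) / 2 = 15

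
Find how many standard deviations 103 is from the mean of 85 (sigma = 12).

1.5

Step 1: Recall the z-score formula: z = (x - mu) / sigma
Step 2: Substitute values: z = (103 - 85) / 12
Step 3: z = 18 / 12 = 1.5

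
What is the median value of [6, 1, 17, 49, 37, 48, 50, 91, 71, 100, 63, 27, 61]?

49

Step 1: Sort the data in ascending order: [1, 6, 17, 27, 37, 48, 49, 50, 61, 63, 71, 91, 100]
Step 2: The number of values is n = 13.
Step 3: Since n is odd, the median is the middle value at position 7: 49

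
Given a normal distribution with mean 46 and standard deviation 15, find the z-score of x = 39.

-0.4667

Step 1: Recall the z-score formula: z = (x - mu) / sigma
Step 2: Substitute values: z = (39 - 46) / 15
Step 3: z = -7 / 15 = -0.4667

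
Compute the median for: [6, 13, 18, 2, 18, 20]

15.5

Step 1: Sort the data in ascending order: [2, 6, 13, 18, 18, 20]
Step 2: The number of values is n = 6.
Step 3: Since n is even, the median is the average of positions 3 and 4:
  Median = (13 + 18) / 2 = 15.5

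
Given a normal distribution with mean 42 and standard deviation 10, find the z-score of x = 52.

1

Step 1: Recall the z-score formula: z = (x - mu) / sigma
Step 2: Substitute values: z = (52 - 42) / 10
Step 3: z = 10 / 10 = 1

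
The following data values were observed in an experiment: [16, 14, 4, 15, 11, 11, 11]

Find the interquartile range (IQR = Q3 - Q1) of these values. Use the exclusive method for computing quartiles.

4

Step 1: Sort the data: [4, 11, 11, 11, 14, 15, 16]
Step 2: n = 7
Step 3: Using the exclusive quartile method:
  Q1 = 11
  Q2 (median) = 11
  Q3 = 15
  IQR = Q3 - Q1 = 15 - 11 = 4
Step 4: IQR = 4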